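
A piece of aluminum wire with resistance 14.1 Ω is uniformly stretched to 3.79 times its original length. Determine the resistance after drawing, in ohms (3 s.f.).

203 Ω

Volume constant ⇒ A' = A/k with k = 3.79. R' = ρ(kL)/(A/k) = k²R.
R' = 14.36 × 14.1 = 203 Ω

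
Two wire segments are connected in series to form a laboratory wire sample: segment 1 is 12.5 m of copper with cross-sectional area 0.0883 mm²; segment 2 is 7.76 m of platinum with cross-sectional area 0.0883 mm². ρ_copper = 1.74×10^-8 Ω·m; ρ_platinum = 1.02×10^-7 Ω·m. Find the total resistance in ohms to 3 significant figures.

11.4 Ω

Segment 1: A = 0.0883 mm² = 8.830e-08 m²
R₁ = ρL/A = (1.74×10^-8)(12.5)/(8.830e-08) = 2.463 Ω
R₂ = (1.02×10^-7)(7.76)/(8.830e-08) = 8.964 Ω
R = R₁ + R₂ = 11.4 Ω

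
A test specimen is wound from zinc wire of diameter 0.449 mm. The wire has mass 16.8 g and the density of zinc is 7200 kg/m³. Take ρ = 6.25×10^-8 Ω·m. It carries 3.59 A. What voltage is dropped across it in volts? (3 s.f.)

A = π(d/2)² = π(2.2450e-04 m)² = 1.5834e-07 m²
L = m/(density·A) = 0.0168/(7200×1.5834e-07) = 14.74 m
R = ρL/A = (6.25×10^-8)(14.74)/(1.5834e-07) = 5.817 Ω
V = IR = 3.59 × 5.817 = 20.9 V

20.9 V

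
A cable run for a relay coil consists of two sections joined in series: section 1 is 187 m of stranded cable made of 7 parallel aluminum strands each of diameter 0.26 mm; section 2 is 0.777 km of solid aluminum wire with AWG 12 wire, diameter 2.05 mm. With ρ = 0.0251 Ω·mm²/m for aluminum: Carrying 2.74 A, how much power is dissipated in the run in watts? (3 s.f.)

ρ = 0.0251 Ω·mm²/m = 2.51×10^-8 Ω·m
Section 1: A_strand = π(1.3000e-04)² = 5.309e-08 m²; R₁ = ρL/(N·A_s) = (2.51×10^-8)(187)/(7×5.309e-08) = 12.63 Ω
Section 2: A = π(2.05/2 mm)² = π(1.0250e-03 m)² = 3.301e-06 m²
R₂ = (2.51×10^-8)(777)/(3.301e-06) = 5.909 Ω
R = R₁ + R₂ = 18.54 Ω
P = I²R = (2.74)² × 18.54 = 139 W

139 W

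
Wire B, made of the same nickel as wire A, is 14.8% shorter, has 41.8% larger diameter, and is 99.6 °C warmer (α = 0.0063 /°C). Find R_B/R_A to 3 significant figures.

R ∝ ρL/d² with ρ ∝ (1+αΔT), so R_B/R_A = (1 − 14.8/100) × (1 + 41.8/100)⁻² × (1 + 0.0063×99.6)
= 0.852 × 0.4973 × 1.627 = 0.690

0.690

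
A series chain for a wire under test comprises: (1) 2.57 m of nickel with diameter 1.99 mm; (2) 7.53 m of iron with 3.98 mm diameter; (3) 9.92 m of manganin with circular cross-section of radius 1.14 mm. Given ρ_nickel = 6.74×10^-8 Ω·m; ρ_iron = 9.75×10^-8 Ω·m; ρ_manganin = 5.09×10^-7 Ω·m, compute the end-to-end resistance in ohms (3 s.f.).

Seg 1: A = π(d/2)² = π(9.9500e-04 m)² = 3.110e-06 m²
R_1 = (6.74×10^-8)(2.57)/(3.110e-06) = 0.05569 Ω
Seg 2: A = π(d/2)² = π(1.9900e-03 m)² = 1.244e-05 m²
R_2 = (9.75×10^-8)(7.53)/(1.244e-05) = 0.05901 Ω
Seg 3: A = πr² = π(1.1400e-03 m)² = 4.083e-06 m²
R_3 = (5.09×10^-7)(9.92)/(4.083e-06) = 1.237 Ω
R_total = R_1 + R_2 + R_3 = 1.35 Ω

1.35 Ω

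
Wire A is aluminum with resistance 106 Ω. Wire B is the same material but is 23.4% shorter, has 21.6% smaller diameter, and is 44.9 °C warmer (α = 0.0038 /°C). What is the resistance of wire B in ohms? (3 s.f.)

R ∝ ρL/d² with ρ ∝ (1+αΔT), so R_B/R_A = (1 − 23.4/100) × (1 − 21.6/100)⁻² × (1 + 0.0038×44.9)
= 0.766 × 1.627 × 1.171 = 1.459
R_B = 1.459 × 106 = 155 Ω

155 Ω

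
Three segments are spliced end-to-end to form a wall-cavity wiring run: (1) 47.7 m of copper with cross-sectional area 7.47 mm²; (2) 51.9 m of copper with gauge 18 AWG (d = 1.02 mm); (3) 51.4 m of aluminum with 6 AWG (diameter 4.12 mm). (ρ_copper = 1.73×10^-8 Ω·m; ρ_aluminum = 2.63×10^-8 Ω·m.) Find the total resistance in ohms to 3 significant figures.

Seg 1: A = 7.47 mm² = 7.470e-06 m²
R_1 = (1.73×10^-8)(47.7)/(7.470e-06) = 0.1105 Ω
Seg 2: A = π(1.02/2 mm)² = π(5.1000e-04 m)² = 8.171e-07 m²
R_2 = (1.73×10^-8)(51.9)/(8.171e-07) = 1.099 Ω
Seg 3: A = π(4.12/2 mm)² = π(2.0600e-03 m)² = 1.333e-05 m²
R_3 = (2.63×10^-8)(51.4)/(1.333e-05) = 0.1014 Ω
R_total = R_1 + R_2 + R_3 = 1.31 Ω

1.31 Ω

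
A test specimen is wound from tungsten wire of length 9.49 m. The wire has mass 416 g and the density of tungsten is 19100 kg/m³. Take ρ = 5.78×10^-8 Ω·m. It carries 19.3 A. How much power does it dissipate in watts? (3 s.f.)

89.0 W

A = m/(density·L) = 0.416/(19100×9.49) = 2.2951e-06 m²
R = ρL/A = (5.78×10^-8)(9.49)/(2.2951e-06) = 0.239 Ω
P = I²R = (19.3)² × 0.239 = 89.0 W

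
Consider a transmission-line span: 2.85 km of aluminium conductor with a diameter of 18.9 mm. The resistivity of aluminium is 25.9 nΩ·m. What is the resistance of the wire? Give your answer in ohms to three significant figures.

ρ = 25.9 nΩ·m = 2.59×10^-8 Ω·m
A = π(d/2)² = π(9.4500e-03 m)² = 2.806e-04 m²
R = ρL/A = (2.59×10^-8)(2850 m)/(2.806e-04 m²) = 0.263 Ω

0.263 Ω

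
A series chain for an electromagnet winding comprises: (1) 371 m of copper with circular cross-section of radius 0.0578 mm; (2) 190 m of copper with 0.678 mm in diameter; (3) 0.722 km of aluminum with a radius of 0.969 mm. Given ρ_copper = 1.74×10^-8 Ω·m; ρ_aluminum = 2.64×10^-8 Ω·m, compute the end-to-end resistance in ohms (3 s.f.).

631 Ω

Seg 1: A = πr² = π(5.7800e-05 m)² = 1.050e-08 m²
R_1 = (1.74×10^-8)(371)/(1.050e-08) = 615.1 Ω
Seg 2: A = π(d/2)² = π(3.3900e-04 m)² = 3.610e-07 m²
R_2 = (1.74×10^-8)(190)/(3.610e-07) = 9.157 Ω
Seg 3: A = πr² = π(9.6900e-04 m)² = 2.950e-06 m²
R_3 = (2.64×10^-8)(722)/(2.950e-06) = 6.462 Ω
R_total = R_1 + R_2 + R_3 = 631 Ω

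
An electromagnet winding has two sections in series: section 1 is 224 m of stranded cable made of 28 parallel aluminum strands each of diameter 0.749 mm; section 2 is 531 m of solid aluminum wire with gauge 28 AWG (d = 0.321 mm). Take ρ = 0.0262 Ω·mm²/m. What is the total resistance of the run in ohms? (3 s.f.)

172 Ω

ρ = 0.0262 Ω·mm²/m = 2.62×10^-8 Ω·m
Section 1: A_strand = π(3.7450e-04)² = 4.406e-07 m²; R₁ = ρL/(N·A_s) = (2.62×10^-8)(224)/(28×4.406e-07) = 0.4757 Ω
Section 2: A = π(0.321/2 mm)² = π(1.6050e-04 m)² = 8.093e-08 m²
R₂ = (2.62×10^-8)(531)/(8.093e-08) = 171.9 Ω
R = R₁ + R₂ = 172 Ω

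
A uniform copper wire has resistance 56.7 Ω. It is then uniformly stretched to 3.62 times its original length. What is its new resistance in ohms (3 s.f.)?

Volume constant ⇒ A' = A/k with k = 3.62. R' = ρ(kL)/(A/k) = k²R.
R' = 13.1 × 56.7 = 743 Ω

743 Ω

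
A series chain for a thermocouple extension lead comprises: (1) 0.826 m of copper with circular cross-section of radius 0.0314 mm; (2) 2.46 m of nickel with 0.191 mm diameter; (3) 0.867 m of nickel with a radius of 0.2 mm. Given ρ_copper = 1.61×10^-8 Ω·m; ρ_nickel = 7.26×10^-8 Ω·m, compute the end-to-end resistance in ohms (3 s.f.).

Seg 1: A = πr² = π(3.1400e-05 m)² = 3.097e-09 m²
R_1 = (1.61×10^-8)(0.826)/(3.097e-09) = 4.293 Ω
Seg 2: A = π(d/2)² = π(9.5500e-05 m)² = 2.865e-08 m²
R_2 = (7.26×10^-8)(2.46)/(2.865e-08) = 6.233 Ω
Seg 3: A = πr² = π(2.0000e-04 m)² = 1.257e-07 m²
R_3 = (7.26×10^-8)(0.867)/(1.257e-07) = 0.5009 Ω
R_total = R_1 + R_2 + R_3 = 11.0 Ω

11.0 Ω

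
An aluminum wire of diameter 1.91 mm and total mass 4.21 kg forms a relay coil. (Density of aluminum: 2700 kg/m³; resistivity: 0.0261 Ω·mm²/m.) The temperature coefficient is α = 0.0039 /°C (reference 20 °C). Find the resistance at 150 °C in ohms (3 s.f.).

ρ = 0.0261 Ω·mm²/m = 2.61×10^-8 Ω·m
A = π(d/2)² = π(9.5500e-04 m)² = 2.8652e-06 m²
L = m/(density·A) = 4.21/(2700×2.8652e-06) = 544.2 m
R = ρL/A = (2.61×10^-8)(544.2)/(2.8652e-06) = 4.957 Ω
R(150 °C) = 4.957 × (1 + 0.0039×130) = 7.47 Ω

7.47 Ω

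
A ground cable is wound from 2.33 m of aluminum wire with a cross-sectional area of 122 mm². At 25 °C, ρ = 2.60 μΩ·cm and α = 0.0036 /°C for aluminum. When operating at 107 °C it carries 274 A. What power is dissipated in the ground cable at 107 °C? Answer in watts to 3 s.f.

48.3 W

ρ = 2.60 μΩ·cm = 2.60×10^-8 Ω·m
A = 122 mm² = 1.220e-04 m²
R₍25₎ = ρL/A = (2.60×10^-8)(2.33)/(1.220e-04) = 4.966×10^-4 Ω
R₍107₎ = R₍25₎(1 + αΔT) = 4.966×10^-4 × (1 + 0.0036×82) = 6.431×10^-4 Ω
P = I²R = (274)² × 6.431×10^-4 = 48.3 W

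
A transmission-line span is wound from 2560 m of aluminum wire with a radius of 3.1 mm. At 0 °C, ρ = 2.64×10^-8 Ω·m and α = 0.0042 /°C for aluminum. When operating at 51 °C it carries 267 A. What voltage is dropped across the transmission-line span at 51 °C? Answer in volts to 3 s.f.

726 V

A = πr² = π(3.1000e-03 m)² = 3.019e-05 m²
R₍0₎ = ρL/A = (2.64×10^-8)(2560)/(3.019e-05) = 2.239 Ω
R₍51₎ = R₍0₎(1 + αΔT) = 2.239 × (1 + 0.0042×51) = 2.718 Ω
V = IR = 267 × 2.718 = 726 V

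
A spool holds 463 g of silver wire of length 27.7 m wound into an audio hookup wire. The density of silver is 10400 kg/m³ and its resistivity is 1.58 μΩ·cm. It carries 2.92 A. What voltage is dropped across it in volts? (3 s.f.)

0.795 V

ρ = 1.58 μΩ·cm = 1.58×10^-8 Ω·m
A = m/(density·L) = 0.463/(10400×27.7) = 1.6072e-06 m²
R = ρL/A = (1.58×10^-8)(27.7)/(1.6072e-06) = 0.2723 Ω
V = IR = 2.92 × 0.2723 = 0.795 V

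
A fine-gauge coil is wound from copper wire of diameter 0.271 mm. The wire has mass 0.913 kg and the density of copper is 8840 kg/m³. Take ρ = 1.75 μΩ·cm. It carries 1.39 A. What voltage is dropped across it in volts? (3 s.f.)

755 V

ρ = 1.75 μΩ·cm = 1.75×10^-8 Ω·m
A = π(d/2)² = π(1.3550e-04 m)² = 5.7680e-08 m²
L = m/(density·A) = 0.913/(8840×5.7680e-08) = 1791 m
R = ρL/A = (1.75×10^-8)(1791)/(5.7680e-08) = 543.2 Ω
V = IR = 1.39 × 543.2 = 755 V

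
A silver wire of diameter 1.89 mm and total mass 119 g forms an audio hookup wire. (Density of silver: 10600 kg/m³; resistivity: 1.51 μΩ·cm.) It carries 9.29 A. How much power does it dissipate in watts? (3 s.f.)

1.86 W

ρ = 1.51 μΩ·cm = 1.51×10^-8 Ω·m
A = π(d/2)² = π(9.4500e-04 m)² = 2.8055e-06 m²
L = m/(density·A) = 0.119/(10600×2.8055e-06) = 4.002 m
R = ρL/A = (1.51×10^-8)(4.002)/(2.8055e-06) = 0.02154 Ω
P = I²R = (9.29)² × 0.02154 = 1.86 W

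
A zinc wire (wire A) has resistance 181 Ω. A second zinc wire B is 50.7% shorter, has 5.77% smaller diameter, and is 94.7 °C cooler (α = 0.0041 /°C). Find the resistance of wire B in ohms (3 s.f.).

61.5 Ω

R ∝ ρL/d² with ρ ∝ (1+αΔT), so R_B/R_A = (1 − 50.7/100) × (1 − 5.77/100)⁻² × (1 − 0.0041×94.7)
= 0.493 × 1.126 × 0.6117 = 0.3397
R_B = 0.3397 × 181 = 61.5 Ω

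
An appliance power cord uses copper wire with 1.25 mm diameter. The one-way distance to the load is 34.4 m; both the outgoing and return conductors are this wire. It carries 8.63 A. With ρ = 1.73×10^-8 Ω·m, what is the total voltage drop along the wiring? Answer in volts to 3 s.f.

A = π(d/2)² = π(6.2500e-04 m)² = 1.227e-06 m²
Total conductor length (both ways) L = 2 × 34.4 = 68.8 m
R = ρL/A = (1.73×10^-8)(68.8)/(1.227e-06) = 0.9699 Ω
V = IR = 8.63 × 0.9699 = 8.37 V

8.37 V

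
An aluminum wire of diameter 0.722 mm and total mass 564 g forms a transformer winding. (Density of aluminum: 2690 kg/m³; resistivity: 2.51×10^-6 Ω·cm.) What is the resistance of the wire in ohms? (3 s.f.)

31.4 Ω

ρ = 2.51×10^-6 Ω·cm = 2.51×10^-8 Ω·m
A = π(d/2)² = π(3.6100e-04 m)² = 4.0942e-07 m²
L = m/(density·A) = 0.564/(2690×4.0942e-07) = 512.1 m
R = ρL/A = (2.51×10^-8)(512.1)/(4.0942e-07) = 31.4 Ω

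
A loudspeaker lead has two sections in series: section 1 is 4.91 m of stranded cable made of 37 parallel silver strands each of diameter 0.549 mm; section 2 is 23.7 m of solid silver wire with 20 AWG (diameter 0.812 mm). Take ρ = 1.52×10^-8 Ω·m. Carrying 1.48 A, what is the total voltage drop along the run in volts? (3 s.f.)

1.04 V

Section 1: A_strand = π(2.7450e-04)² = 2.367e-07 m²; R₁ = ρL/(N·A_s) = (1.52×10^-8)(4.91)/(37×2.367e-07) = 0.008521 Ω
Section 2: A = π(0.812/2 mm)² = π(4.0600e-04 m)² = 5.178e-07 m²
R₂ = (1.52×10^-8)(23.7)/(5.178e-07) = 0.6956 Ω
R = R₁ + R₂ = 0.7042 Ω
V = IR = 1.48 × 0.7042 = 1.04 V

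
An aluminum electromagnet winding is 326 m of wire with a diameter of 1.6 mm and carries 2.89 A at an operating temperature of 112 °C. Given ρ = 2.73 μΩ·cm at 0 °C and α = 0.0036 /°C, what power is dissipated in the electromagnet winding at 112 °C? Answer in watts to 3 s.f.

51.9 W

ρ = 2.73 μΩ·cm = 2.73×10^-8 Ω·m
A = π(d/2)² = π(8.0000e-04 m)² = 2.011e-06 m²
R₍0₎ = ρL/A = (2.73×10^-8)(326)/(2.011e-06) = 4.426 Ω
R₍112₎ = R₍0₎(1 + αΔT) = 4.426 × (1 + 0.0036×112) = 6.211 Ω
P = I²R = (2.89)² × 6.211 = 51.9 W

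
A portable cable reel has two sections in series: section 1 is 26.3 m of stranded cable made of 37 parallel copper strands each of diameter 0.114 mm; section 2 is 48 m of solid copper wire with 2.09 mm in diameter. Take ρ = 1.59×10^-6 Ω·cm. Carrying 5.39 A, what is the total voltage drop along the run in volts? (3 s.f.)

7.17 V

ρ = 1.59×10^-6 Ω·cm = 1.59×10^-8 Ω·m
Section 1: A_strand = π(5.7000e-05)² = 1.021e-08 m²; R₁ = ρL/(N·A_s) = (1.59×10^-8)(26.3)/(37×1.021e-08) = 1.107 Ω
Section 2: A = π(d/2)² = π(1.0450e-03 m)² = 3.431e-06 m²
R₂ = (1.59×10^-8)(48)/(3.431e-06) = 0.2225 Ω
R = R₁ + R₂ = 1.33 Ω
V = IR = 5.39 × 1.33 = 7.17 V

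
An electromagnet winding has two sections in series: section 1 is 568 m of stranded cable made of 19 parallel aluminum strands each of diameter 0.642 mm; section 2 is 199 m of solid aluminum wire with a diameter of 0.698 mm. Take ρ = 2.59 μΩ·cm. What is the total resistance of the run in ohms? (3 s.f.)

ρ = 2.59 μΩ·cm = 2.59×10^-8 Ω·m
Section 1: A_strand = π(3.2100e-04)² = 3.237e-07 m²; R₁ = ρL/(N·A_s) = (2.59×10^-8)(568)/(19×3.237e-07) = 2.392 Ω
Section 2: A = π(d/2)² = π(3.4900e-04 m)² = 3.826e-07 m²
R₂ = (2.59×10^-8)(199)/(3.826e-07) = 13.47 Ω
R = R₁ + R₂ = 15.9 Ω

15.9 Ω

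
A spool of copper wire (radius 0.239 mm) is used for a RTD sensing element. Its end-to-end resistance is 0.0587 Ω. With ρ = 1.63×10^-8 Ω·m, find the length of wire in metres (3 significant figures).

A = πr² = π(2.3900e-04 m)² = 1.795e-07 m²
L = RA/ρ = (0.0587)(1.795e-07)/(1.63×10^-8) = 0.646 m

0.646 m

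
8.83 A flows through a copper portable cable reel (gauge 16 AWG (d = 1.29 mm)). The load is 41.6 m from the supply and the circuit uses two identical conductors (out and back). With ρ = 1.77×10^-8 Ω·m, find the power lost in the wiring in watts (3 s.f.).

A = π(1.29/2 mm)² = π(6.4500e-04 m)² = 1.307e-06 m²
Total conductor length (both ways) L = 2 × 41.6 = 83.2 m
R = ρL/A = (1.77×10^-8)(83.2)/(1.307e-06) = 1.127 Ω
P = I²R = (8.83)² × 1.127 = 87.9 W

87.9 W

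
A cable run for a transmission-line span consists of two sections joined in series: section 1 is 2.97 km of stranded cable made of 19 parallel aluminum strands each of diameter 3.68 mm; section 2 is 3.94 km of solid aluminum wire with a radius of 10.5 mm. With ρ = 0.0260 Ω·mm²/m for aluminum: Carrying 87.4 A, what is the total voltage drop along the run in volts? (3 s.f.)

59.2 V

ρ = 0.0260 Ω·mm²/m = 2.60×10^-8 Ω·m
Section 1: A_strand = π(1.8400e-03)² = 1.064e-05 m²; R₁ = ρL/(N·A_s) = (2.60×10^-8)(2970)/(19×1.064e-05) = 0.3821 Ω
Section 2: A = πr² = π(1.0500e-02 m)² = 3.464e-04 m²
R₂ = (2.60×10^-8)(3940)/(3.464e-04) = 0.2958 Ω
R = R₁ + R₂ = 0.6779 Ω
V = IR = 87.4 × 0.6779 = 59.2 V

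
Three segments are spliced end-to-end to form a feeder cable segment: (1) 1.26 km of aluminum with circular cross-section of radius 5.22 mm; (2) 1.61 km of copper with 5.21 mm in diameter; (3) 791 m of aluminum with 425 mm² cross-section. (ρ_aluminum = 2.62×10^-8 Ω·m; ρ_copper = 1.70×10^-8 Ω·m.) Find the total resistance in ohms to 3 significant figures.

Seg 1: A = πr² = π(5.2200e-03 m)² = 8.560e-05 m²
R_1 = (2.62×10^-8)(1260)/(8.560e-05) = 0.3856 Ω
Seg 2: A = π(d/2)² = π(2.6050e-03 m)² = 2.132e-05 m²
R_2 = (1.70×10^-8)(1610)/(2.132e-05) = 1.284 Ω
Seg 3: A = 425 mm² = 4.250e-04 m²
R_3 = (2.62×10^-8)(791)/(4.250e-04) = 0.04876 Ω
R_total = R_1 + R_2 + R_3 = 1.72 Ω

1.72 Ω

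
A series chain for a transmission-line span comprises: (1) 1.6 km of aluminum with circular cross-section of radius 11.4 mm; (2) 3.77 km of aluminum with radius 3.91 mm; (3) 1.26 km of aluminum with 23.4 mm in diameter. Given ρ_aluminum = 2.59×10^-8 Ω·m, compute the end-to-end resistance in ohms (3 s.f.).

Seg 1: A = πr² = π(1.1400e-02 m)² = 4.083e-04 m²
R_1 = (2.59×10^-8)(1600)/(4.083e-04) = 0.1015 Ω
Seg 2: A = πr² = π(3.9100e-03 m)² = 4.803e-05 m²
R_2 = (2.59×10^-8)(3770)/(4.803e-05) = 2.033 Ω
Seg 3: A = π(d/2)² = π(1.1700e-02 m)² = 4.301e-04 m²
R_3 = (2.59×10^-8)(1260)/(4.301e-04) = 0.07588 Ω
R_total = R_1 + R_2 + R_3 = 2.21 Ω

2.21 Ω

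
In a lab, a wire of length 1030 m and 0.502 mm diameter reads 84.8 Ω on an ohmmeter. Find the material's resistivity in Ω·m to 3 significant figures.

1.63×10^-8 Ω·m

A = π(d/2)² = π(2.5100e-04 m)² = 1.979e-07 m²
ρ = RA/L = (84.8)(1.979e-07)/(1030) = 1.63×10^-8 Ω·m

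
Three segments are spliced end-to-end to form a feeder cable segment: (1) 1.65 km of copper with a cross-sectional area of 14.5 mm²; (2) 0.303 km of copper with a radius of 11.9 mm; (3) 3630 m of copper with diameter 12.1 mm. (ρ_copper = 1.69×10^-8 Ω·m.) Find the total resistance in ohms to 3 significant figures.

2.47 Ω

Seg 1: A = 14.5 mm² = 1.450e-05 m²
R_1 = (1.69×10^-8)(1650)/(1.450e-05) = 1.923 Ω
Seg 2: A = πr² = π(1.1900e-02 m)² = 4.449e-04 m²
R_2 = (1.69×10^-8)(303)/(4.449e-04) = 0.01151 Ω
Seg 3: A = π(d/2)² = π(6.0500e-03 m)² = 1.150e-04 m²
R_3 = (1.69×10^-8)(3630)/(1.150e-04) = 0.5335 Ω
R_total = R_1 + R_2 + R_3 = 2.47 Ω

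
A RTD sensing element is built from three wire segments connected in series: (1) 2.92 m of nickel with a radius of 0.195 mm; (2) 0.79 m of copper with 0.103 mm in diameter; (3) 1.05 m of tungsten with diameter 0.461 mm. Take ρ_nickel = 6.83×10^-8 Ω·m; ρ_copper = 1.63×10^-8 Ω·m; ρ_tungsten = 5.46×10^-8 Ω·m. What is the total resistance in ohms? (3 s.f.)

Seg 1: A = πr² = π(1.9500e-04 m)² = 1.195e-07 m²
R_1 = (6.83×10^-8)(2.92)/(1.195e-07) = 1.669 Ω
Seg 2: A = π(d/2)² = π(5.1500e-05 m)² = 8.332e-09 m²
R_2 = (1.63×10^-8)(0.79)/(8.332e-09) = 1.545 Ω
Seg 3: A = π(d/2)² = π(2.3050e-04 m)² = 1.669e-07 m²
R_3 = (5.46×10^-8)(1.05)/(1.669e-07) = 0.3435 Ω
R_total = R_1 + R_2 + R_3 = 3.56 Ω

3.56 Ω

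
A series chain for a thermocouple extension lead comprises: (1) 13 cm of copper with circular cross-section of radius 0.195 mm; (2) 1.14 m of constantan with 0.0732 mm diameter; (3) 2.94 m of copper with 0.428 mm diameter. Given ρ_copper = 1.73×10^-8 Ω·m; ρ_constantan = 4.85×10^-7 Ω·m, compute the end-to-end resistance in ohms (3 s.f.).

132 Ω

Seg 1: A = πr² = π(1.9500e-04 m)² = 1.195e-07 m²
R_1 = (1.73×10^-8)(0.13)/(1.195e-07) = 0.01883 Ω
Seg 2: A = π(d/2)² = π(3.6600e-05 m)² = 4.208e-09 m²
R_2 = (4.85×10^-7)(1.14)/(4.208e-09) = 131.4 Ω
Seg 3: A = π(d/2)² = π(2.1400e-04 m)² = 1.439e-07 m²
R_3 = (1.73×10^-8)(2.94)/(1.439e-07) = 0.3535 Ω
R_total = R_1 + R_2 + R_3 = 132 Ω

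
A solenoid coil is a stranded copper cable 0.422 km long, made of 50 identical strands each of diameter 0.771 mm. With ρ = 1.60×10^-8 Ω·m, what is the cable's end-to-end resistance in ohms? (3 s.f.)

0.289 Ω

A_strand = π(3.8550e-04 m)² = 4.669e-07 m²
R_strand = ρL/A = (1.60×10^-8)(422)/(4.669e-07) = 14.46 Ω
R_total = R_strand/N = 14.46/50 = 0.289 Ω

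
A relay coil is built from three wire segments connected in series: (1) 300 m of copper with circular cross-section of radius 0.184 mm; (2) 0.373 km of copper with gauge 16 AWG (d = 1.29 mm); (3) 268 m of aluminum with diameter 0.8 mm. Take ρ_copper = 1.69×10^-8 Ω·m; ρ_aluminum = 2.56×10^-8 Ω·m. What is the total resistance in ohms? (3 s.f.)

66.1 Ω

Seg 1: A = πr² = π(1.8400e-04 m)² = 1.064e-07 m²
R_1 = (1.69×10^-8)(300)/(1.064e-07) = 47.67 Ω
Seg 2: A = π(1.29/2 mm)² = π(6.4500e-04 m)² = 1.307e-06 m²
R_2 = (1.69×10^-8)(373)/(1.307e-06) = 4.823 Ω
Seg 3: A = π(d/2)² = π(4.0000e-04 m)² = 5.027e-07 m²
R_3 = (2.56×10^-8)(268)/(5.027e-07) = 13.65 Ω
R_total = R_1 + R_2 + R_3 = 66.1 Ω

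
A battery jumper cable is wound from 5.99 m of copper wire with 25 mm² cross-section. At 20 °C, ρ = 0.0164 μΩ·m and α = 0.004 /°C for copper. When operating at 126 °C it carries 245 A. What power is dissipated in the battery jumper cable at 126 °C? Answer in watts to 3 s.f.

ρ = 0.0164 μΩ·m = 1.64×10^-8 Ω·m
A = 25 mm² = 2.500e-05 m²
R₍20₎ = ρL/A = (1.64×10^-8)(5.99)/(2.500e-05) = 0.003929 Ω
R₍126₎ = R₍20₎(1 + αΔT) = 0.003929 × (1 + 0.004×106) = 0.005596 Ω
P = I²R = (245)² × 0.005596 = 336 W

336 W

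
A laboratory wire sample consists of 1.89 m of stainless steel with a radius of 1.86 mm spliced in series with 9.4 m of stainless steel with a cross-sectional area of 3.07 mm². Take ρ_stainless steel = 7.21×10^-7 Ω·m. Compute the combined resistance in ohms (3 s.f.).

Segment 1: A = πr² = π(1.8600e-03 m)² = 1.087e-05 m²
R₁ = ρL/A = (7.21×10^-7)(1.89)/(1.087e-05) = 0.1254 Ω
Segment 2: A = 3.07 mm² = 3.070e-06 m²
R₂ = (7.21×10^-7)(9.4)/(3.070e-06) = 2.208 Ω
R = R₁ + R₂ = 2.33 Ω

2.33 Ω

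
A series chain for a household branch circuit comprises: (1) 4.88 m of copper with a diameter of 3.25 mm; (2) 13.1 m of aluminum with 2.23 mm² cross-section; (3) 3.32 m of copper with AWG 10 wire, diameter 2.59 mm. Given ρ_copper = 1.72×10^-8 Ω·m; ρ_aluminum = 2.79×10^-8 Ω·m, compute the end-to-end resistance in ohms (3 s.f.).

0.185 Ω

Seg 1: A = π(d/2)² = π(1.6250e-03 m)² = 8.296e-06 m²
R_1 = (1.72×10^-8)(4.88)/(8.296e-06) = 0.01012 Ω
Seg 2: A = 2.23 mm² = 2.230e-06 m²
R_2 = (2.79×10^-8)(13.1)/(2.230e-06) = 0.1639 Ω
Seg 3: A = π(2.59/2 mm)² = π(1.2950e-03 m)² = 5.269e-06 m²
R_3 = (1.72×10^-8)(3.32)/(5.269e-06) = 0.01084 Ω
R_total = R_1 + R_2 + R_3 = 0.185 Ω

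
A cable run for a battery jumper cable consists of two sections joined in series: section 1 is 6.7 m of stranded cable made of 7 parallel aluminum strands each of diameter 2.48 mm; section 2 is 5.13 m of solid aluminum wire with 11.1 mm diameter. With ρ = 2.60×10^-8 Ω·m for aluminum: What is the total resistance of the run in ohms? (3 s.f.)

Section 1: A_strand = π(1.2400e-03)² = 4.831e-06 m²; R₁ = ρL/(N·A_s) = (2.60×10^-8)(6.7)/(7×4.831e-06) = 0.005152 Ω
Section 2: A = π(d/2)² = π(5.5500e-03 m)² = 9.677e-05 m²
R₂ = (2.60×10^-8)(5.13)/(9.677e-05) = 0.001378 Ω
R = R₁ + R₂ = 0.00653 Ω

0.00653 Ω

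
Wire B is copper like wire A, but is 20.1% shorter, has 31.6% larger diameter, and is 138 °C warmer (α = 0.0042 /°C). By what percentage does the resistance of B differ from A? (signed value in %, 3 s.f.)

R ∝ ρL/d² with ρ ∝ (1+αΔT), so R_B/R_A = (1 − 20.1/100) × (1 + 31.6/100)⁻² × (1 + 0.0042×138)
= 0.799 × 0.5774 × 1.58 = 0.7288
(R_B − R_A)/R_A = 0.7288 − 1 = -27.1%

-27.1%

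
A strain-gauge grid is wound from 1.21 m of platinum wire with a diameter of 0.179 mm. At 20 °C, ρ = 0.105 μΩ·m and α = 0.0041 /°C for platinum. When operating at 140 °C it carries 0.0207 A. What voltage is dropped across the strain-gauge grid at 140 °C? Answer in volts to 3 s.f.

ρ = 0.105 μΩ·m = 1.05×10^-7 Ω·m
A = π(d/2)² = π(8.9500e-05 m)² = 2.516e-08 m²
R₍20₎ = ρL/A = (1.05×10^-7)(1.21)/(2.516e-08) = 5.049 Ω
R₍140₎ = R₍20₎(1 + αΔT) = 5.049 × (1 + 0.0041×120) = 7.533 Ω
V = IR = 0.0207 × 7.533 = 0.156 V

0.156 V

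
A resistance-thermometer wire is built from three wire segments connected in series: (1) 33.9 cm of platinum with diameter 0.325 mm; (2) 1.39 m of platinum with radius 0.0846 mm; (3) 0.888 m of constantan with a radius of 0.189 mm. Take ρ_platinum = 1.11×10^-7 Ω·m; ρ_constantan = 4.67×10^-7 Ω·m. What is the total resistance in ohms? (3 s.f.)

11.0 Ω

Seg 1: A = π(d/2)² = π(1.6250e-04 m)² = 8.296e-08 m²
R_1 = (1.11×10^-7)(0.339)/(8.296e-08) = 0.4536 Ω
Seg 2: A = πr² = π(8.4600e-05 m)² = 2.248e-08 m²
R_2 = (1.11×10^-7)(1.39)/(2.248e-08) = 6.862 Ω
Seg 3: A = πr² = π(1.8900e-04 m)² = 1.122e-07 m²
R_3 = (4.67×10^-7)(0.888)/(1.122e-07) = 3.695 Ω
R_total = R_1 + R_2 + R_3 = 11.0 Ω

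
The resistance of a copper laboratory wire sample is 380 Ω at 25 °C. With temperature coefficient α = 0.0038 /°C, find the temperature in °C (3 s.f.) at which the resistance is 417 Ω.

50.6 °C

R = R₀(1 + α(T − T₀)) ⇒ T = T₀ + (R/R₀ − 1)/α
T = 25 + (417/380 − 1)/0.0038 = 25 + (0.09737)/0.0038 = 50.6 °C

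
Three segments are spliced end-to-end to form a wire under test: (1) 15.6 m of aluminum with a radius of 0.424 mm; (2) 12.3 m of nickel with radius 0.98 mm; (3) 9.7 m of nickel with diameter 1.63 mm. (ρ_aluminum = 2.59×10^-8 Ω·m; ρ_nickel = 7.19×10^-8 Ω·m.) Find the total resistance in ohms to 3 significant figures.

Seg 1: A = πr² = π(4.2400e-04 m)² = 5.648e-07 m²
R_1 = (2.59×10^-8)(15.6)/(5.648e-07) = 0.7154 Ω
Seg 2: A = πr² = π(9.8000e-04 m)² = 3.017e-06 m²
R_2 = (7.19×10^-8)(12.3)/(3.017e-06) = 0.2931 Ω
Seg 3: A = π(d/2)² = π(8.1500e-04 m)² = 2.087e-06 m²
R_3 = (7.19×10^-8)(9.7)/(2.087e-06) = 0.3342 Ω
R_total = R_1 + R_2 + R_3 = 1.34 Ω

1.34 Ω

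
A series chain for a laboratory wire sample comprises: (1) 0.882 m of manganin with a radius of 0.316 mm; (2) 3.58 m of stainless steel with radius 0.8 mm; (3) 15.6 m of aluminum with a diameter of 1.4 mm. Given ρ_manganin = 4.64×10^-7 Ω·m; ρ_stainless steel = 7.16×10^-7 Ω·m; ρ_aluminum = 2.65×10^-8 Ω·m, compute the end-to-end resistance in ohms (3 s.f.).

2.85 Ω

Seg 1: A = πr² = π(3.1600e-04 m)² = 3.137e-07 m²
R_1 = (4.64×10^-7)(0.882)/(3.137e-07) = 1.305 Ω
Seg 2: A = πr² = π(8.0000e-04 m)² = 2.011e-06 m²
R_2 = (7.16×10^-7)(3.58)/(2.011e-06) = 1.275 Ω
Seg 3: A = π(d/2)² = π(7.0000e-04 m)² = 1.539e-06 m²
R_3 = (2.65×10^-8)(15.6)/(1.539e-06) = 0.2685 Ω
R_total = R_1 + R_2 + R_3 = 2.85 Ω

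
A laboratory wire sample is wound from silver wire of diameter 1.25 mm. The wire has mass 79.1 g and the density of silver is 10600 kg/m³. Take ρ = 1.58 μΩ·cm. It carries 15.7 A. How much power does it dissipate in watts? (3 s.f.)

19.3 W

ρ = 1.58 μΩ·cm = 1.58×10^-8 Ω·m
A = π(d/2)² = π(6.2500e-04 m)² = 1.2272e-06 m²
L = m/(density·A) = 0.0791/(10600×1.2272e-06) = 6.081 m
R = ρL/A = (1.58×10^-8)(6.081)/(1.2272e-06) = 0.07829 Ω
P = I²R = (15.7)² × 0.07829 = 19.3 W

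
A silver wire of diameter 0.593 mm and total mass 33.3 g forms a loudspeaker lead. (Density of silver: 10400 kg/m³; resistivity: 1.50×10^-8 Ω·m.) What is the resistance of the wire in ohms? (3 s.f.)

0.630 Ω

A = π(d/2)² = π(2.9650e-04 m)² = 2.7618e-07 m²
L = m/(density·A) = 0.0333/(10400×2.7618e-07) = 11.59 m
R = ρL/A = (1.50×10^-8)(11.59)/(2.7618e-07) = 0.630 Ω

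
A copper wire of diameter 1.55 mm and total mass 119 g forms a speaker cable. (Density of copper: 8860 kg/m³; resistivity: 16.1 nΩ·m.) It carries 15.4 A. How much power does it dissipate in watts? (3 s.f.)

ρ = 16.1 nΩ·m = 1.61×10^-8 Ω·m
A = π(d/2)² = π(7.7500e-04 m)² = 1.8869e-06 m²
L = m/(density·A) = 0.119/(8860×1.8869e-06) = 7.118 m
R = ρL/A = (1.61×10^-8)(7.118)/(1.8869e-06) = 0.06073 Ω
P = I²R = (15.4)² × 0.06073 = 14.4 W

14.4 W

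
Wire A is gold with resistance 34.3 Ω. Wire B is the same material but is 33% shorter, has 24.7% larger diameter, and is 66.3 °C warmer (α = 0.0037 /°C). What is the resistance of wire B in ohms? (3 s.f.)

R ∝ ρL/d² with ρ ∝ (1+αΔT), so R_B/R_A = (1 − 33/100) × (1 + 24.7/100)⁻² × (1 + 0.0037×66.3)
= 0.67 × 0.6431 × 1.245 = 0.5366
R_B = 0.5366 × 34.3 = 18.4 Ω

18.4 Ω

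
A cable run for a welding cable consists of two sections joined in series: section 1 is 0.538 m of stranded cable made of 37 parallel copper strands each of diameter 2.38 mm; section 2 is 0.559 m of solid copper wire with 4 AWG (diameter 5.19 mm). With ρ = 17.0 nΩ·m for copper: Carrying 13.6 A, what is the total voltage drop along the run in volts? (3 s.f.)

0.00686 V

ρ = 17.0 nΩ·m = 1.70×10^-8 Ω·m
Section 1: A_strand = π(1.1900e-03)² = 4.449e-06 m²; R₁ = ρL/(N·A_s) = (1.70×10^-8)(0.538)/(37×4.449e-06) = 5.556×10^-5 Ω
Section 2: A = π(5.19/2 mm)² = π(2.5950e-03 m)² = 2.116e-05 m²
R₂ = (1.70×10^-8)(0.559)/(2.116e-05) = 4.492×10^-4 Ω
R = R₁ + R₂ = 5.048×10^-4 Ω
V = IR = 13.6 × 5.048×10^-4 = 0.00686 V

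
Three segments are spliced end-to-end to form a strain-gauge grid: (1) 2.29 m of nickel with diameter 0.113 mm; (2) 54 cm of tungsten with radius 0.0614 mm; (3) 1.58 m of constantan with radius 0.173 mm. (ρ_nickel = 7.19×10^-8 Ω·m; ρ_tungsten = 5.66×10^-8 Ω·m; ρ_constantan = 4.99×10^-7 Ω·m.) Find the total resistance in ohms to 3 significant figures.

Seg 1: A = π(d/2)² = π(5.6500e-05 m)² = 1.003e-08 m²
R_1 = (7.19×10^-8)(2.29)/(1.003e-08) = 16.42 Ω
Seg 2: A = πr² = π(6.1400e-05 m)² = 1.184e-08 m²
R_2 = (5.66×10^-8)(0.54)/(1.184e-08) = 2.581 Ω
Seg 3: A = πr² = π(1.7300e-04 m)² = 9.402e-08 m²
R_3 = (4.99×10^-7)(1.58)/(9.402e-08) = 8.385 Ω
R_total = R_1 + R_2 + R_3 = 27.4 Ω

27.4 Ω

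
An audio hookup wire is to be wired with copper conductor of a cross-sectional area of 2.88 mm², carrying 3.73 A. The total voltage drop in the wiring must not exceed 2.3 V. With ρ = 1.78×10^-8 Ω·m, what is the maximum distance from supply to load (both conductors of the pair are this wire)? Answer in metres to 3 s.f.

A = 2.88 mm² = 2.880e-06 m²
L_max = V_max·A/(2·ρI) = (2.3)(2.880e-06)/(2×1.78×10^-8×3.73) = 49.9 m

49.9 m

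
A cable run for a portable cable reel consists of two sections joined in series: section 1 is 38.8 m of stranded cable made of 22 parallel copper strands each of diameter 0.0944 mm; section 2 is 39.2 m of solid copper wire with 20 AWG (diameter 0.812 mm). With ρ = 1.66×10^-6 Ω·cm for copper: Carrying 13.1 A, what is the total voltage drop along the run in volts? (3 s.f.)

71.3 V

ρ = 1.66×10^-6 Ω·cm = 1.66×10^-8 Ω·m
Section 1: A_strand = π(4.7200e-05)² = 6.999e-09 m²; R₁ = ρL/(N·A_s) = (1.66×10^-8)(38.8)/(22×6.999e-09) = 4.183 Ω
Section 2: A = π(0.812/2 mm)² = π(4.0600e-04 m)² = 5.178e-07 m²
R₂ = (1.66×10^-8)(39.2)/(5.178e-07) = 1.257 Ω
R = R₁ + R₂ = 5.44 Ω
V = IR = 13.1 × 5.44 = 71.3 V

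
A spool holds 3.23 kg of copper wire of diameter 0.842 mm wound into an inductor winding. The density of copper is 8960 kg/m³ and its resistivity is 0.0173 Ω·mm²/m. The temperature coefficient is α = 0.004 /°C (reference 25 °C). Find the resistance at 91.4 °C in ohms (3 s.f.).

ρ = 0.0173 Ω·mm²/m = 1.73×10^-8 Ω·m
A = π(d/2)² = π(4.2100e-04 m)² = 5.5682e-07 m²
L = m/(density·A) = 3.23/(8960×5.5682e-07) = 647.4 m
R = ρL/A = (1.73×10^-8)(647.4)/(5.5682e-07) = 20.11 Ω
R(91.4 °C) = 20.11 × (1 + 0.004×66.4) = 25.5 Ω

25.5 Ω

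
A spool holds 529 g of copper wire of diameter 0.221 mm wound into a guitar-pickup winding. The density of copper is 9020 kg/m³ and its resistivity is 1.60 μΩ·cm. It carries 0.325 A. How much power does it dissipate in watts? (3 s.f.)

67.4 W

ρ = 1.60 μΩ·cm = 1.60×10^-8 Ω·m
A = π(d/2)² = π(1.1050e-04 m)² = 3.8360e-08 m²
L = m/(density·A) = 0.529/(9020×3.8360e-08) = 1529 m
R = ρL/A = (1.60×10^-8)(1529)/(3.8360e-08) = 637.7 Ω
P = I²R = (0.325)² × 637.7 = 67.4 W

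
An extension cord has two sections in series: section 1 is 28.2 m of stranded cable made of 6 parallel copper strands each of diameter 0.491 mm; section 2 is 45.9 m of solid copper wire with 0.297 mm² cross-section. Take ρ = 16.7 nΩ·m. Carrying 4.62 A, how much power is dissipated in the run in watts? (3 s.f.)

ρ = 16.7 nΩ·m = 1.67×10^-8 Ω·m
Section 1: A_strand = π(2.4550e-04)² = 1.893e-07 m²; R₁ = ρL/(N·A_s) = (1.67×10^-8)(28.2)/(6×1.893e-07) = 0.4145 Ω
Section 2: A = 0.297 mm² = 2.970e-07 m²
R₂ = (1.67×10^-8)(45.9)/(2.970e-07) = 2.581 Ω
R = R₁ + R₂ = 2.995 Ω
P = I²R = (4.62)² × 2.995 = 63.9 W

63.9 W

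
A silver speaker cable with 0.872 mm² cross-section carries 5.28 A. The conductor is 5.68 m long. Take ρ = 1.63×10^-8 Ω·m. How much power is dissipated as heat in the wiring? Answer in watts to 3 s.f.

2.96 W

A = 0.872 mm² = 8.720e-07 m²
R = ρL/A = (1.63×10^-8)(5.68)/(8.720e-07) = 0.1062 Ω
P = I²R = (5.28)² × 0.1062 = 2.96 W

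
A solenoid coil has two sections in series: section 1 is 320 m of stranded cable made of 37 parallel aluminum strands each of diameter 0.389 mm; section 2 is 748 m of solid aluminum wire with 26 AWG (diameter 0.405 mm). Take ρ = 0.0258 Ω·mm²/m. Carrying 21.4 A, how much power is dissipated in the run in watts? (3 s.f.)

ρ = 0.0258 Ω·mm²/m = 2.58×10^-8 Ω·m
Section 1: A_strand = π(1.9450e-04)² = 1.188e-07 m²; R₁ = ρL/(N·A_s) = (2.58×10^-8)(320)/(37×1.188e-07) = 1.877 Ω
Section 2: A = π(0.405/2 mm)² = π(2.0250e-04 m)² = 1.288e-07 m²
R₂ = (2.58×10^-8)(748)/(1.288e-07) = 149.8 Ω
R = R₁ + R₂ = 151.7 Ω
P = I²R = (21.4)² × 151.7 = 69500 W

69500 W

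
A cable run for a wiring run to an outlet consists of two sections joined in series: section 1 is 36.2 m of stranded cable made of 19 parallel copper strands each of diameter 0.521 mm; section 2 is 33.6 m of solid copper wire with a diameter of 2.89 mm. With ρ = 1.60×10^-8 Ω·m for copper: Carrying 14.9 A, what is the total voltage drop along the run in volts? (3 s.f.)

Section 1: A_strand = π(2.6050e-04)² = 2.132e-07 m²; R₁ = ρL/(N·A_s) = (1.60×10^-8)(36.2)/(19×2.132e-07) = 0.143 Ω
Section 2: A = π(d/2)² = π(1.4450e-03 m)² = 6.560e-06 m²
R₂ = (1.60×10^-8)(33.6)/(6.560e-06) = 0.08195 Ω
R = R₁ + R₂ = 0.2249 Ω
V = IR = 14.9 × 0.2249 = 3.35 V

3.35 V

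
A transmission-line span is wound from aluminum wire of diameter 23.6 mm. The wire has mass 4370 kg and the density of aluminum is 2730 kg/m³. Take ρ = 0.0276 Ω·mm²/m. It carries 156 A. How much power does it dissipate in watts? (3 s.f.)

ρ = 0.0276 Ω·mm²/m = 2.76×10^-8 Ω·m
A = π(d/2)² = π(1.1800e-02 m)² = 4.3744e-04 m²
L = m/(density·A) = 4370/(2730×4.3744e-04) = 3659 m
R = ρL/A = (2.76×10^-8)(3659)/(4.3744e-04) = 0.2309 Ω
P = I²R = (156)² × 0.2309 = 5620 W

5620 W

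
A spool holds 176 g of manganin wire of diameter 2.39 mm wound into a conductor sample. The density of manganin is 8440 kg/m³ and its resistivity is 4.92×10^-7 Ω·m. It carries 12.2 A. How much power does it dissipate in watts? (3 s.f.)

A = π(d/2)² = π(1.1950e-03 m)² = 4.4863e-06 m²
L = m/(density·A) = 0.176/(8440×4.4863e-06) = 4.648 m
R = ρL/A = (4.92×10^-7)(4.648)/(4.4863e-06) = 0.5098 Ω
P = I²R = (12.2)² × 0.5098 = 75.9 W

75.9 W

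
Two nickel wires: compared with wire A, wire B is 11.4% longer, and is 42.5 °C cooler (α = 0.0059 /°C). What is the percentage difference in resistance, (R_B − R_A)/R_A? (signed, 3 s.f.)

-16.5%

R ∝ ρL/d² with ρ ∝ (1+αΔT), so R_B/R_A = (1 + 11.4/100) × (1 − 0.0059×42.5)
= 1.114 × 0.7492 = 0.8347
(R_B − R_A)/R_A = 0.8347 − 1 = -16.5%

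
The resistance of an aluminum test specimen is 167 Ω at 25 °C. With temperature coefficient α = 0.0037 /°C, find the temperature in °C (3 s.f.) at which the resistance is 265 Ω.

R = R₀(1 + α(T − T₀)) ⇒ T = T₀ + (R/R₀ − 1)/α
T = 25 + (265/167 − 1)/0.0037 = 25 + (0.5868)/0.0037 = 184 °C

184 °C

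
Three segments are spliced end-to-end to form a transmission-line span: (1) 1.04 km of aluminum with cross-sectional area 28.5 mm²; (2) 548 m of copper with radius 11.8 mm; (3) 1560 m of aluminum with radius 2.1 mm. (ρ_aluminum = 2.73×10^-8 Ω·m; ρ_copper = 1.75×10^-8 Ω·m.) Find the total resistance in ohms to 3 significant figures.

Seg 1: A = 28.5 mm² = 2.850e-05 m²
R_1 = (2.73×10^-8)(1040)/(2.850e-05) = 0.9962 Ω
Seg 2: A = πr² = π(1.1800e-02 m)² = 4.374e-04 m²
R_2 = (1.75×10^-8)(548)/(4.374e-04) = 0.02192 Ω
Seg 3: A = πr² = π(2.1000e-03 m)² = 1.385e-05 m²
R_3 = (2.73×10^-8)(1560)/(1.385e-05) = 3.074 Ω
R_total = R_1 + R_2 + R_3 = 4.09 Ω

4.09 Ω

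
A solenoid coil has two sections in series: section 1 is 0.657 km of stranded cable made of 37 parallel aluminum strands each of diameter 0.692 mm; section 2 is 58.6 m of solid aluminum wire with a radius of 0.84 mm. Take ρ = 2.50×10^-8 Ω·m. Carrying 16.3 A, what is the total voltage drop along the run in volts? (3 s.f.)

30.0 V

Section 1: A_strand = π(3.4600e-04)² = 3.761e-07 m²; R₁ = ρL/(N·A_s) = (2.50×10^-8)(657)/(37×3.761e-07) = 1.18 Ω
Section 2: A = πr² = π(8.4000e-04 m)² = 2.217e-06 m²
R₂ = (2.50×10^-8)(58.6)/(2.217e-06) = 0.6609 Ω
R = R₁ + R₂ = 1.841 Ω
V = IR = 16.3 × 1.841 = 30.0 V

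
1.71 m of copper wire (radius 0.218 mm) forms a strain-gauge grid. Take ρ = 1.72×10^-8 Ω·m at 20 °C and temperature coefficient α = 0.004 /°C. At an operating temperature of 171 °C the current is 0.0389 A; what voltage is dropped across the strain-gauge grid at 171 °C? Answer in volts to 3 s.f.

A = πr² = π(2.1800e-04 m)² = 1.493e-07 m²
R₍20₎ = ρL/A = (1.72×10^-8)(1.71)/(1.493e-07) = 0.197 Ω
R₍171₎ = R₍20₎(1 + αΔT) = 0.197 × (1 + 0.004×151) = 0.316 Ω
V = IR = 0.0389 × 0.316 = 0.0123 V

0.0123 V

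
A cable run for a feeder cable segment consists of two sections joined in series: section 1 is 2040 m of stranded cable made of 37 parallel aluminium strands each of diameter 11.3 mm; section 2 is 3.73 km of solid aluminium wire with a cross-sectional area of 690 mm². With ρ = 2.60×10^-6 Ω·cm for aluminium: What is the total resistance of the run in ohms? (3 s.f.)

0.155 Ω

ρ = 2.60×10^-6 Ω·cm = 2.60×10^-8 Ω·m
Section 1: A_strand = π(5.6500e-03)² = 1.003e-04 m²; R₁ = ρL/(N·A_s) = (2.60×10^-8)(2040)/(37×1.003e-04) = 0.01429 Ω
Section 2: A = 690 mm² = 6.900e-04 m²
R₂ = (2.60×10^-8)(3730)/(6.900e-04) = 0.1406 Ω
R = R₁ + R₂ = 0.155 Ω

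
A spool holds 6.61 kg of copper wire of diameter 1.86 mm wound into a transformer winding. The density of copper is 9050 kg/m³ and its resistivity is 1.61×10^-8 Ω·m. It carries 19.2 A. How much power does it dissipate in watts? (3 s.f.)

A = π(d/2)² = π(9.3000e-04 m)² = 2.7172e-06 m²
L = m/(density·A) = 6.61/(9050×2.7172e-06) = 268.8 m
R = ρL/A = (1.61×10^-8)(268.8)/(2.7172e-06) = 1.593 Ω
P = I²R = (19.2)² × 1.593 = 587 W

587 W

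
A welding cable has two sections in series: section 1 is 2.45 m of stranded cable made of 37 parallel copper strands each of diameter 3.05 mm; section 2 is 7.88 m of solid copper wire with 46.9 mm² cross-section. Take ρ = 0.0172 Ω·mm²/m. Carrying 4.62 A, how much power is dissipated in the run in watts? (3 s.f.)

ρ = 0.0172 Ω·mm²/m = 1.72×10^-8 Ω·m
Section 1: A_strand = π(1.5250e-03)² = 7.306e-06 m²; R₁ = ρL/(N·A_s) = (1.72×10^-8)(2.45)/(37×7.306e-06) = 1.559×10^-4 Ω
Section 2: A = 46.9 mm² = 4.690e-05 m²
R₂ = (1.72×10^-8)(7.88)/(4.690e-05) = 0.00289 Ω
R = R₁ + R₂ = 0.003046 Ω
P = I²R = (4.62)² × 0.003046 = 0.0650 W

0.0650 W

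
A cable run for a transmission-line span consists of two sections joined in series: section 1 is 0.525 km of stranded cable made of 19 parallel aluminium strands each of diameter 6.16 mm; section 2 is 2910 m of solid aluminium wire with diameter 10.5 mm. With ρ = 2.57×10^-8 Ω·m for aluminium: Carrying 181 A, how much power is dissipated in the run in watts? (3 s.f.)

29100 W

Section 1: A_strand = π(3.0800e-03)² = 2.980e-05 m²; R₁ = ρL/(N·A_s) = (2.57×10^-8)(525)/(19×2.980e-05) = 0.02383 Ω
Section 2: A = π(d/2)² = π(5.2500e-03 m)² = 8.659e-05 m²
R₂ = (2.57×10^-8)(2910)/(8.659e-05) = 0.8637 Ω
R = R₁ + R₂ = 0.8875 Ω
P = I²R = (181)² × 0.8875 = 29100 W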